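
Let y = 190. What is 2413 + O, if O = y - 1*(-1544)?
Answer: 4147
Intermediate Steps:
O = 1734 (O = 190 - 1*(-1544) = 190 + 1544 = 1734)
2413 + O = 2413 + 1734 = 4147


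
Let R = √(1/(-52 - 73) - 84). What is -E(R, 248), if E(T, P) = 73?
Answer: -73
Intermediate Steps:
R = I*√52505/25 (R = √(1/(-125) - 84) = √(-1/125 - 84) = √(-10501/125) = I*√52505/25 ≈ 9.1656*I)
-E(R, 248) = -1*73 = -73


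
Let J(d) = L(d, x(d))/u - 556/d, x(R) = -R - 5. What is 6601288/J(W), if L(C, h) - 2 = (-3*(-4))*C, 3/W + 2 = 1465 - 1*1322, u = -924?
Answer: -143340367632/567430301 ≈ -252.61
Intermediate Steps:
W = 1/47 (W = 3/(-2 + (1465 - 1*1322)) = 3/(-2 + (1465 - 1322)) = 3/(-2 + 143) = 3/141 = 3*(1/141) = 1/47 ≈ 0.021277)
x(R) = -5 - R
L(C, h) = 2 + 12*C (L(C, h) = 2 + (-3*(-4))*C = 2 + 12*C)
J(d) = -1/462 - 556/d - d/77 (J(d) = (2 + 12*d)/(-924) - 556/d = (2 + 12*d)*(-1/924) - 556/d = (-1/462 - d/77) - 556/d = -1/462 - 556/d - d/77)
6601288/J(W) = 6601288/(-1/462 - 556/1/47 - 1/77*1/47) = 6601288/(-1/462 - 556*47 - 1/3619) = 6601288/(-1/462 - 26132 - 1/3619) = 6601288/(-567430301/21714) = 6601288*(-21714/567430301) = -143340367632/567430301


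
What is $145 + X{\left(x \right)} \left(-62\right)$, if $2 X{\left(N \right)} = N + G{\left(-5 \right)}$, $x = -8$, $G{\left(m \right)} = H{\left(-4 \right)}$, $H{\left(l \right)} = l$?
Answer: $517$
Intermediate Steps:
$G{\left(m \right)} = -4$
$X{\left(N \right)} = -2 + \frac{N}{2}$ ($X{\left(N \right)} = \frac{N - 4}{2} = \frac{-4 + N}{2} = -2 + \frac{N}{2}$)
$145 + X{\left(x \right)} \left(-62\right) = 145 + \left(-2 + \frac{1}{2} \left(-8\right)\right) \left(-62\right) = 145 + \left(-2 - 4\right) \left(-62\right) = 145 - -372 = 145 + 372 = 517$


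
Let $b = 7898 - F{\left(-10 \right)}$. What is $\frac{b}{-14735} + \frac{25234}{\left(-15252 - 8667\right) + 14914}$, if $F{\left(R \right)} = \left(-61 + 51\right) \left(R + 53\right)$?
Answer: $- \frac{89363326}{26537735} \approx -3.3674$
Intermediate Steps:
$F{\left(R \right)} = -530 - 10 R$ ($F{\left(R \right)} = - 10 \left(53 + R\right) = -530 - 10 R$)
$b = 8328$ ($b = 7898 - \left(-530 - -100\right) = 7898 - \left(-530 + 100\right) = 7898 - -430 = 7898 + 430 = 8328$)
$\frac{b}{-14735} + \frac{25234}{\left(-15252 - 8667\right) + 14914} = \frac{8328}{-14735} + \frac{25234}{\left(-15252 - 8667\right) + 14914} = 8328 \left(- \frac{1}{14735}\right) + \frac{25234}{-23919 + 14914} = - \frac{8328}{14735} + \frac{25234}{-9005} = - \frac{8328}{14735} + 25234 \left(- \frac{1}{9005}\right) = - \frac{8328}{14735} - \frac{25234}{9005} = - \frac{89363326}{26537735}$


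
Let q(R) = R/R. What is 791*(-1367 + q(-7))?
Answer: -1080506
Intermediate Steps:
q(R) = 1
791*(-1367 + q(-7)) = 791*(-1367 + 1) = 791*(-1366) = -1080506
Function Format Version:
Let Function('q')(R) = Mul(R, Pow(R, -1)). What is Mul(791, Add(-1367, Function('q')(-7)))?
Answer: -1080506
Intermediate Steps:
Function('q')(R) = 1
Mul(791, Add(-1367, Function('q')(-7))) = Mul(791, Add(-1367, 1)) = Mul(791, -1366) = -1080506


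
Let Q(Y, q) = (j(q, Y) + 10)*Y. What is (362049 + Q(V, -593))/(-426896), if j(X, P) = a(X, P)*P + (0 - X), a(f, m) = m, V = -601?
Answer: 217082155/426896 ≈ 508.51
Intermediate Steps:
j(X, P) = P**2 - X (j(X, P) = P*P + (0 - X) = P**2 - X)
Q(Y, q) = Y*(10 + Y**2 - q) (Q(Y, q) = ((Y**2 - q) + 10)*Y = (10 + Y**2 - q)*Y = Y*(10 + Y**2 - q))
(362049 + Q(V, -593))/(-426896) = (362049 - 601*(10 + (-601)**2 - 1*(-593)))/(-426896) = (362049 - 601*(10 + 361201 + 593))*(-1/426896) = (362049 - 601*361804)*(-1/426896) = (362049 - 217444204)*(-1/426896) = -217082155*(-1/426896) = 217082155/426896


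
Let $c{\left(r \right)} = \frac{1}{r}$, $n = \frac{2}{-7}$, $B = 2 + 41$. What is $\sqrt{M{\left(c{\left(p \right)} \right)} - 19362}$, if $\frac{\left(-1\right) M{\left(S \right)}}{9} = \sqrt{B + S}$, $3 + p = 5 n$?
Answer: $\frac{\sqrt{-18606882 - 279 \sqrt{41106}}}{31} \approx 139.36 i$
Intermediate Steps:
$B = 43$
$n = - \frac{2}{7}$ ($n = 2 \left(- \frac{1}{7}\right) = - \frac{2}{7} \approx -0.28571$)
$p = - \frac{31}{7}$ ($p = -3 + 5 \left(- \frac{2}{7}\right) = -3 - \frac{10}{7} = - \frac{31}{7} \approx -4.4286$)
$M{\left(S \right)} = - 9 \sqrt{43 + S}$
$\sqrt{M{\left(c{\left(p \right)} \right)} - 19362} = \sqrt{- 9 \sqrt{43 + \frac{1}{- \frac{31}{7}}} - 19362} = \sqrt{- 9 \sqrt{43 - \frac{7}{31}} - 19362} = \sqrt{- 9 \sqrt{\frac{1326}{31}} - 19362} = \sqrt{- 9 \frac{\sqrt{41106}}{31} - 19362} = \sqrt{- \frac{9 \sqrt{41106}}{31} - 19362} = \sqrt{-19362 - \frac{9 \sqrt{41106}}{31}}$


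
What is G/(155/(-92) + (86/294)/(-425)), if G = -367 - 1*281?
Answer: 3724509600/9687581 ≈ 384.46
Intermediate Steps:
G = -648 (G = -367 - 281 = -648)
G/(155/(-92) + (86/294)/(-425)) = -648/(155/(-92) + (86/294)/(-425)) = -648/(155*(-1/92) + (86*(1/294))*(-1/425)) = -648/(-155/92 + (43/147)*(-1/425)) = -648/(-155/92 - 43/62475) = -648/(-9687581/5747700) = -648*(-5747700/9687581) = 3724509600/9687581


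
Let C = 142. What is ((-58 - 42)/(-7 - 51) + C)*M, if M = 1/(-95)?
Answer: -4168/2755 ≈ -1.5129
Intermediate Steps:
M = -1/95 ≈ -0.010526
((-58 - 42)/(-7 - 51) + C)*M = ((-58 - 42)/(-7 - 51) + 142)*(-1/95) = (-100/(-58) + 142)*(-1/95) = (-100*(-1/58) + 142)*(-1/95) = (50/29 + 142)*(-1/95) = (4168/29)*(-1/95) = -4168/2755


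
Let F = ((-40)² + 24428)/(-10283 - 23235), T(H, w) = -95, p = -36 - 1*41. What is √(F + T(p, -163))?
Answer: I*√26900189321/16759 ≈ 9.7865*I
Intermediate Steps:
p = -77 (p = -36 - 41 = -77)
F = -13014/16759 (F = (1600 + 24428)/(-33518) = 26028*(-1/33518) = -13014/16759 ≈ -0.77654)
√(F + T(p, -163)) = √(-13014/16759 - 95) = √(-1605119/16759) = I*√26900189321/16759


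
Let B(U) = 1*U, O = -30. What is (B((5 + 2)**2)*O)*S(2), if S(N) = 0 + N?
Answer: -2940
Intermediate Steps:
S(N) = N
B(U) = U
(B((5 + 2)**2)*O)*S(2) = ((5 + 2)**2*(-30))*2 = (7**2*(-30))*2 = (49*(-30))*2 = -1470*2 = -2940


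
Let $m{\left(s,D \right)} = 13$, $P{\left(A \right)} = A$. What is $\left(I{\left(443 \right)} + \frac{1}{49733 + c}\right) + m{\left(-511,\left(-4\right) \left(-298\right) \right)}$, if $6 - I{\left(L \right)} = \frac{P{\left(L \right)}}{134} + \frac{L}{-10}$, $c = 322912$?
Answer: $\frac{1497883909}{24967215} \approx 59.994$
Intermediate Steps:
$I{\left(L \right)} = 6 + \frac{31 L}{335}$ ($I{\left(L \right)} = 6 - \left(\frac{L}{134} + \frac{L}{-10}\right) = 6 - \left(L \frac{1}{134} + L \left(- \frac{1}{10}\right)\right) = 6 - \left(\frac{L}{134} - \frac{L}{10}\right) = 6 - - \frac{31 L}{335} = 6 + \frac{31 L}{335}$)
$\left(I{\left(443 \right)} + \frac{1}{49733 + c}\right) + m{\left(-511,\left(-4\right) \left(-298\right) \right)} = \left(\left(6 + \frac{31}{335} \cdot 443\right) + \frac{1}{49733 + 322912}\right) + 13 = \left(\left(6 + \frac{13733}{335}\right) + \frac{1}{372645}\right) + 13 = \left(\frac{15743}{335} + \frac{1}{372645}\right) + 13 = \frac{1173310114}{24967215} + 13 = \frac{1497883909}{24967215}$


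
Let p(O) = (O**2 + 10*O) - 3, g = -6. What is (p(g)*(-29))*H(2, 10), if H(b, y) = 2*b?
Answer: 3132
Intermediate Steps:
p(O) = -3 + O**2 + 10*O
(p(g)*(-29))*H(2, 10) = ((-3 + (-6)**2 + 10*(-6))*(-29))*(2*2) = ((-3 + 36 - 60)*(-29))*4 = -27*(-29)*4 = 783*4 = 3132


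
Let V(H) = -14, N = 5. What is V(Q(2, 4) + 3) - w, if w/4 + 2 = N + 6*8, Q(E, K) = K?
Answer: -218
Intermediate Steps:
w = 204 (w = -8 + 4*(5 + 6*8) = -8 + 4*(5 + 48) = -8 + 4*53 = -8 + 212 = 204)
V(Q(2, 4) + 3) - w = -14 - 1*204 = -14 - 204 = -218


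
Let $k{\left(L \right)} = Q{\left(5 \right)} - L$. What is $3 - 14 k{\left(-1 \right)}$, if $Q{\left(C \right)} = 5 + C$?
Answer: $-151$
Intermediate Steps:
$k{\left(L \right)} = 10 - L$ ($k{\left(L \right)} = \left(5 + 5\right) - L = 10 - L$)
$3 - 14 k{\left(-1 \right)} = 3 - 14 \left(10 - -1\right) = 3 - 14 \left(10 + 1\right) = 3 - 154 = -151$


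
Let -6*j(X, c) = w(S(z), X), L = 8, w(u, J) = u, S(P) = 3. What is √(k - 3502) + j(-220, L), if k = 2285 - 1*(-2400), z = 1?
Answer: -½ + 13*√7 ≈ 33.895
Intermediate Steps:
j(X, c) = -½ (j(X, c) = -⅙*3 = -½)
k = 4685 (k = 2285 + 2400 = 4685)
√(k - 3502) + j(-220, L) = √(4685 - 3502) - ½ = √1183 - ½ = 13*√7 - ½ = -½ + 13*√7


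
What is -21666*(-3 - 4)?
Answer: 151662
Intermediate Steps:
-21666*(-3 - 4) = -21666*(-7) = -3611*(-42) = 151662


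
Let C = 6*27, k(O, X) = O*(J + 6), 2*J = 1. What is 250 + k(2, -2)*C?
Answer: 2356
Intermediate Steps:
J = ½ (J = (½)*1 = ½ ≈ 0.50000)
k(O, X) = 13*O/2 (k(O, X) = O*(½ + 6) = O*(13/2) = 13*O/2)
C = 162
250 + k(2, -2)*C = 250 + ((13/2)*2)*162 = 250 + 13*162 = 250 + 2106 = 2356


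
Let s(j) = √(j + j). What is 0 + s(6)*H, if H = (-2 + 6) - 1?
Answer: 6*√3 ≈ 10.392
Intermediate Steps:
s(j) = √2*√j (s(j) = √(2*j) = √2*√j)
H = 3 (H = 4 - 1 = 3)
0 + s(6)*H = 0 + (√2*√6)*3 = 0 + (2*√3)*3 = 0 + 6*√3 = 6*√3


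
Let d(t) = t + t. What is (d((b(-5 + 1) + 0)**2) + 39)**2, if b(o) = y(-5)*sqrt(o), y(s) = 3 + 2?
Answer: 25921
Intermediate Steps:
y(s) = 5
b(o) = 5*sqrt(o)
d(t) = 2*t
(d((b(-5 + 1) + 0)**2) + 39)**2 = (2*(5*sqrt(-5 + 1) + 0)**2 + 39)**2 = (2*(5*sqrt(-4) + 0)**2 + 39)**2 = (2*(5*(2*I) + 0)**2 + 39)**2 = (2*(10*I + 0)**2 + 39)**2 = (2*(10*I)**2 + 39)**2 = (2*(-100) + 39)**2 = (-200 + 39)**2 = (-161)**2 = 25921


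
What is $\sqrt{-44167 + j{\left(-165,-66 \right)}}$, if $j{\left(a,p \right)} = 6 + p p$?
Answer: $i \sqrt{39805} \approx 199.51 i$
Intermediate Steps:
$j{\left(a,p \right)} = 6 + p^{2}$
$\sqrt{-44167 + j{\left(-165,-66 \right)}} = \sqrt{-44167 + \left(6 + \left(-66\right)^{2}\right)} = \sqrt{-44167 + \left(6 + 4356\right)} = \sqrt{-44167 + 4362} = \sqrt{-39805} = i \sqrt{39805}$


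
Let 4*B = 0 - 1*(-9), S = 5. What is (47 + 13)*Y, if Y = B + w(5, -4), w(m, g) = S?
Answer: 435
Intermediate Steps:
w(m, g) = 5
B = 9/4 (B = (0 - 1*(-9))/4 = (0 + 9)/4 = (¼)*9 = 9/4 ≈ 2.2500)
Y = 29/4 (Y = 9/4 + 5 = 29/4 ≈ 7.2500)
(47 + 13)*Y = (47 + 13)*(29/4) = 60*(29/4) = 435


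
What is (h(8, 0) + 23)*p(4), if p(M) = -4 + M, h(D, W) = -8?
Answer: 0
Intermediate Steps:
(h(8, 0) + 23)*p(4) = (-8 + 23)*(-4 + 4) = 15*0 = 0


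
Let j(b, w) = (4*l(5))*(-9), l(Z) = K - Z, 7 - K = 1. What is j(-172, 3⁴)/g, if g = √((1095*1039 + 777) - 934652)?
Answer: -18*√203830/101915 ≈ -0.079739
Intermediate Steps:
K = 6 (K = 7 - 1*1 = 7 - 1 = 6)
l(Z) = 6 - Z
j(b, w) = -36 (j(b, w) = (4*(6 - 1*5))*(-9) = (4*(6 - 5))*(-9) = (4*1)*(-9) = 4*(-9) = -36)
g = √203830 (g = √((1137705 + 777) - 934652) = √(1138482 - 934652) = √203830 ≈ 451.48)
j(-172, 3⁴)/g = -36*√203830/203830 = -18*√203830/101915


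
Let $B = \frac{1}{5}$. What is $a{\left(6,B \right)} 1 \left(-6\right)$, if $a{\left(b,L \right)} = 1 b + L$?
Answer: $- \frac{186}{5} \approx -37.2$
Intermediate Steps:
$B = \frac{1}{5} \approx 0.2$
$a{\left(b,L \right)} = L + b$ ($a{\left(b,L \right)} = b + L = L + b$)
$a{\left(6,B \right)} 1 \left(-6\right) = \left(\frac{1}{5} + 6\right) 1 \left(-6\right) = \frac{31}{5} \cdot 1 \left(-6\right) = \frac{31}{5} \left(-6\right) = - \frac{186}{5}$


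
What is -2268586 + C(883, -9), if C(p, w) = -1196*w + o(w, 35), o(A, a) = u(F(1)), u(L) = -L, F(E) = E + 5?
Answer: -2257828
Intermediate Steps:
F(E) = 5 + E
o(A, a) = -6 (o(A, a) = -(5 + 1) = -1*6 = -6)
C(p, w) = -6 - 1196*w (C(p, w) = -1196*w - 6 = -6 - 1196*w)
-2268586 + C(883, -9) = -2268586 + (-6 - 1196*(-9)) = -2268586 + (-6 + 10764) = -2268586 + 10758 = -2257828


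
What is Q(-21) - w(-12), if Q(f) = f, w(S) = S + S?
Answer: 3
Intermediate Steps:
w(S) = 2*S
Q(-21) - w(-12) = -21 - 2*(-12) = -21 - 1*(-24) = -21 + 24 = 3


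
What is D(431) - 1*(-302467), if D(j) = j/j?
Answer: 302468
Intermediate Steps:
D(j) = 1
D(431) - 1*(-302467) = 1 - 1*(-302467) = 1 + 302467 = 302468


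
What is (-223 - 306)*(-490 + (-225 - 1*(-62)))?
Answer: 345437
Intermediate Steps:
(-223 - 306)*(-490 + (-225 - 1*(-62))) = -529*(-490 + (-225 + 62)) = -529*(-490 - 163) = -529*(-653) = 345437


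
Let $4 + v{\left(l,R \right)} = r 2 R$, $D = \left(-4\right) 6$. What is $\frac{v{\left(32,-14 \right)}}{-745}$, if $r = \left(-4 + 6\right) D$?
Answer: $- \frac{268}{149} \approx -1.7987$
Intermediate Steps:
$D = -24$
$r = -48$ ($r = \left(-4 + 6\right) \left(-24\right) = 2 \left(-24\right) = -48$)
$v{\left(l,R \right)} = -4 - 96 R$ ($v{\left(l,R \right)} = -4 + \left(-48\right) 2 R = -4 - 96 R$)
$\frac{v{\left(32,-14 \right)}}{-745} = \frac{-4 - -1344}{-745} = \left(-4 + 1344\right) \left(- \frac{1}{745}\right) = 1340 \left(- \frac{1}{745}\right) = - \frac{268}{149}$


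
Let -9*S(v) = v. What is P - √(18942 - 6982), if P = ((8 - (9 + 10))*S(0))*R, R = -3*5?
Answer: -2*√2990 ≈ -109.36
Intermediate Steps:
S(v) = -v/9
R = -15
P = 0 (P = ((8 - (9 + 10))*(-⅑*0))*(-15) = ((8 - 1*19)*0)*(-15) = ((8 - 19)*0)*(-15) = -11*0*(-15) = 0*(-15) = 0)
P - √(18942 - 6982) = 0 - √(18942 - 6982) = 0 - √11960 = 0 - 2*√2990 = -2*√2990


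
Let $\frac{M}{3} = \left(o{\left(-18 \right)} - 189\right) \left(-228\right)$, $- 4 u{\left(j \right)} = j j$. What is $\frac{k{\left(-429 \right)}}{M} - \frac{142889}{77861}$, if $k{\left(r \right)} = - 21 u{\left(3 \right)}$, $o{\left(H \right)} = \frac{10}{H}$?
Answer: $- \frac{74090949007}{40380583264} \approx -1.8348$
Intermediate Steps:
$u{\left(j \right)} = - \frac{j^{2}}{4}$ ($u{\left(j \right)} = - \frac{j j}{4} = - \frac{j^{2}}{4}$)
$M = 129656$ ($M = 3 \left(\frac{10}{-18} - 189\right) \left(-228\right) = 3 \left(10 \left(- \frac{1}{18}\right) - 189\right) \left(-228\right) = 3 \left(- \frac{5}{9} - 189\right) \left(-228\right) = 3 \left(\left(- \frac{1706}{9}\right) \left(-228\right)\right) = 3 \cdot \frac{129656}{3} = 129656$)
$k{\left(r \right)} = \frac{189}{4}$ ($k{\left(r \right)} = - 21 \left(- \frac{3^{2}}{4}\right) = - 21 \left(\left(- \frac{1}{4}\right) 9\right) = \left(-21\right) \left(- \frac{9}{4}\right) = \frac{189}{4}$)
$\frac{k{\left(-429 \right)}}{M} - \frac{142889}{77861} = \frac{189}{4 \cdot 129656} - \frac{142889}{77861} = \frac{189}{4} \cdot \frac{1}{129656} - \frac{142889}{77861} = \frac{189}{518624} - \frac{142889}{77861} = - \frac{74090949007}{40380583264}$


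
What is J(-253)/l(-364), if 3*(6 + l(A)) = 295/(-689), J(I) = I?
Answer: 522951/12697 ≈ 41.187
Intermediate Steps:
l(A) = -12697/2067 (l(A) = -6 + (295/(-689))/3 = -6 + (295*(-1/689))/3 = -6 + (⅓)*(-295/689) = -6 - 295/2067 = -12697/2067)
J(-253)/l(-364) = -253/(-12697/2067) = -253*(-2067/12697) = 522951/12697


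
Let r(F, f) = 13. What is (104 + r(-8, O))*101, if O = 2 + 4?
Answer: 11817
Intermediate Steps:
O = 6
(104 + r(-8, O))*101 = (104 + 13)*101 = 117*101 = 11817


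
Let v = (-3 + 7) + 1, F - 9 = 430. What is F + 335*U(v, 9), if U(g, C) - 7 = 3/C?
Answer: 8687/3 ≈ 2895.7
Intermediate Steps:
F = 439 (F = 9 + 430 = 439)
v = 5 (v = 4 + 1 = 5)
U(g, C) = 7 + 3/C
F + 335*U(v, 9) = 439 + 335*(7 + 3/9) = 439 + 335*(7 + 3*(⅑)) = 439 + 335*(7 + ⅓) = 439 + 335*(22/3) = 439 + 7370/3 = 8687/3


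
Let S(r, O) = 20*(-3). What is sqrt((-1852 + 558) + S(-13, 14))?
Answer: I*sqrt(1354) ≈ 36.797*I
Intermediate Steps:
S(r, O) = -60
sqrt((-1852 + 558) + S(-13, 14)) = sqrt((-1852 + 558) - 60) = sqrt(-1294 - 60) = sqrt(-1354) = I*sqrt(1354)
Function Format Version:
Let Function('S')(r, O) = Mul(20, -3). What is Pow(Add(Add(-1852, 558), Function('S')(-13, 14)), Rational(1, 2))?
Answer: Mul(I, Pow(1354, Rational(1, 2))) ≈ Mul(36.797, I)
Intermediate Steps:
Function('S')(r, O) = -60
Pow(Add(Add(-1852, 558), Function('S')(-13, 14)), Rational(1, 2)) = Pow(Add(Add(-1852, 558), -60), Rational(1, 2)) = Pow(Add(-1294, -60), Rational(1, 2)) = Pow(-1354, Rational(1, 2)) = Mul(I, Pow(1354, Rational(1, 2)))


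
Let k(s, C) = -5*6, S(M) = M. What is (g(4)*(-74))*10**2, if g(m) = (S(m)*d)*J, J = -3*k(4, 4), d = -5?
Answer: 13320000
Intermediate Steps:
k(s, C) = -30
J = 90 (J = -3*(-30) = 90)
g(m) = -450*m (g(m) = (m*(-5))*90 = -5*m*90 = -450*m)
(g(4)*(-74))*10**2 = (-450*4*(-74))*10**2 = -1800*(-74)*100 = 133200*100 = 13320000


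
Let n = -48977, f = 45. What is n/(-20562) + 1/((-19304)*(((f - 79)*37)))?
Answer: 594689323313/249668245392 ≈ 2.3819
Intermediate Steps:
n/(-20562) + 1/((-19304)*(((f - 79)*37))) = -48977/(-20562) + 1/((-19304)*(((45 - 79)*37))) = -48977*(-1/20562) - 1/(19304*((-34*37))) = 48977/20562 - 1/19304/(-1258) = 48977/20562 - 1/19304*(-1/1258) = 48977/20562 + 1/24284432 = 594689323313/249668245392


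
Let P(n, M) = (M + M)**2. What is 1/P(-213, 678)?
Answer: 1/1838736 ≈ 5.4385e-7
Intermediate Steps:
P(n, M) = 4*M**2 (P(n, M) = (2*M)**2 = 4*M**2)
1/P(-213, 678) = 1/(4*678**2) = 1/(4*459684) = 1/1838736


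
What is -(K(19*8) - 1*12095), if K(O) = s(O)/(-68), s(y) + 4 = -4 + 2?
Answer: 411227/34 ≈ 12095.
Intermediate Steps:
s(y) = -6 (s(y) = -4 + (-4 + 2) = -4 - 2 = -6)
K(O) = 3/34 (K(O) = -6/(-68) = -6*(-1/68) = 3/34)
-(K(19*8) - 1*12095) = -(3/34 - 1*12095) = -(3/34 - 12095) = -1*(-411227/34) = 411227/34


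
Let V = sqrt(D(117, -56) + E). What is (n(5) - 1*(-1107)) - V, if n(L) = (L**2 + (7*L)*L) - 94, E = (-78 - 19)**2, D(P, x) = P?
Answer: 1213 - sqrt(9526) ≈ 1115.4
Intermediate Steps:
E = 9409 (E = (-97)**2 = 9409)
n(L) = -94 + 8*L**2 (n(L) = (L**2 + 7*L**2) - 94 = 8*L**2 - 94 = -94 + 8*L**2)
V = sqrt(9526) (V = sqrt(117 + 9409) = sqrt(9526) ≈ 97.601)
(n(5) - 1*(-1107)) - V = ((-94 + 8*5**2) - 1*(-1107)) - sqrt(9526) = ((-94 + 8*25) + 1107) - sqrt(9526) = ((-94 + 200) + 1107) - sqrt(9526) = (106 + 1107) - sqrt(9526) = 1213 - sqrt(9526)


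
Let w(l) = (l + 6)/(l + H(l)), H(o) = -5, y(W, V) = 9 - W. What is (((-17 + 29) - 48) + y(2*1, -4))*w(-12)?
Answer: -174/17 ≈ -10.235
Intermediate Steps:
w(l) = (6 + l)/(-5 + l) (w(l) = (l + 6)/(l - 5) = (6 + l)/(-5 + l))
(((-17 + 29) - 48) + y(2*1, -4))*w(-12) = (((-17 + 29) - 48) + (9 - 2))*((6 - 12)/(-5 - 12)) = ((12 - 48) + (9 - 1*2))*(-6/(-17)) = (-36 + (9 - 2))*(-1/17*(-6)) = (-36 + 7)*(6/17) = -29*6/17 = -174/17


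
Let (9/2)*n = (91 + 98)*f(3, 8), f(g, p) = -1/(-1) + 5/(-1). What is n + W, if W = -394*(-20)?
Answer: 7712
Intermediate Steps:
f(g, p) = -4 (f(g, p) = -1*(-1) + 5*(-1) = 1 - 5 = -4)
W = 7880
n = -168 (n = 2*((91 + 98)*(-4))/9 = 2*(189*(-4))/9 = (2/9)*(-756) = -168)
n + W = -168 + 7880 = 7712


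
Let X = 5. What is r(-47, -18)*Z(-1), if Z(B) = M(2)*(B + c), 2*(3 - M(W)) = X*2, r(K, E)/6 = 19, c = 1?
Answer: 0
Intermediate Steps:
r(K, E) = 114 (r(K, E) = 6*19 = 114)
M(W) = -2 (M(W) = 3 - 5*2/2 = 3 - 1/2*10 = 3 - 5 = -2)
Z(B) = -2 - 2*B (Z(B) = -2*(B + 1) = -2*(1 + B) = -2 - 2*B)
r(-47, -18)*Z(-1) = 114*(-2 - 2*(-1)) = 114*(-2 + 2) = 114*0 = 0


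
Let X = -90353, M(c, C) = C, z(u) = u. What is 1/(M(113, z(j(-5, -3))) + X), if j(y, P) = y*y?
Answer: -1/90328 ≈ -1.1071e-5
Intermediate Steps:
j(y, P) = y²
1/(M(113, z(j(-5, -3))) + X) = 1/((-5)² - 90353) = 1/(25 - 90353) = 1/(-90328) = -1/90328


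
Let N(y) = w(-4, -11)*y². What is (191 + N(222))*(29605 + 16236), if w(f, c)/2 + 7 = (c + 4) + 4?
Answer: -45175801249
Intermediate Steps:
w(f, c) = 2 + 2*c (w(f, c) = -14 + 2*((c + 4) + 4) = -14 + 2*((4 + c) + 4) = -14 + 2*(8 + c) = -14 + (16 + 2*c) = 2 + 2*c)
N(y) = -20*y² (N(y) = (2 + 2*(-11))*y² = (2 - 22)*y² = -20*y²)
(191 + N(222))*(29605 + 16236) = (191 - 20*222²)*(29605 + 16236) = (191 - 20*49284)*45841 = (191 - 985680)*45841 = -985489*45841 = -45175801249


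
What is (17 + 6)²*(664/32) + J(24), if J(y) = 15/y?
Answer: 87819/8 ≈ 10977.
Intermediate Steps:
(17 + 6)²*(664/32) + J(24) = (17 + 6)²*(664/32) + 15/24 = 23²*(664*(1/32)) + 15*(1/24) = 529*(83/4) + 5/8 = 43907/4 + 5/8 = 87819/8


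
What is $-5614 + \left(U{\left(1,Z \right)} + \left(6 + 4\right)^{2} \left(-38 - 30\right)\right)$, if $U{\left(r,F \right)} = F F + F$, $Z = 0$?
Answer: $-12414$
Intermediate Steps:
$U{\left(r,F \right)} = F + F^{2}$ ($U{\left(r,F \right)} = F^{2} + F = F + F^{2}$)
$-5614 + \left(U{\left(1,Z \right)} + \left(6 + 4\right)^{2} \left(-38 - 30\right)\right) = -5614 + \left(0 \left(1 + 0\right) + \left(6 + 4\right)^{2} \left(-38 - 30\right)\right) = -5614 + \left(0 \cdot 1 + 10^{2} \left(-68\right)\right) = -5614 + \left(0 + 100 \left(-68\right)\right) = -5614 + \left(0 - 6800\right) = -5614 - 6800 = -12414$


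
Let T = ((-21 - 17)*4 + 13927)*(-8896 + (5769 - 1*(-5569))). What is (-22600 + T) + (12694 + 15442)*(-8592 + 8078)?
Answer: 19154046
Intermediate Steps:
T = 33638550 (T = (-38*4 + 13927)*(-8896 + (5769 + 5569)) = (-152 + 13927)*(-8896 + 11338) = 13775*2442 = 33638550)
(-22600 + T) + (12694 + 15442)*(-8592 + 8078) = (-22600 + 33638550) + (12694 + 15442)*(-8592 + 8078) = 33615950 + 28136*(-514) = 33615950 - 14461904 = 19154046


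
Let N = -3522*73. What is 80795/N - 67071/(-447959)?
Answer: -18948490879/115172946654 ≈ -0.16452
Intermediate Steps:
N = -257106
80795/N - 67071/(-447959) = 80795/(-257106) - 67071/(-447959) = 80795*(-1/257106) - 67071*(-1/447959) = -80795/257106 + 67071/447959 = -18948490879/115172946654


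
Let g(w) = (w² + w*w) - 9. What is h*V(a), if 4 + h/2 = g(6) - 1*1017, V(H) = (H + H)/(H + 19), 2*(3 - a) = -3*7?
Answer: -103464/65 ≈ -1591.8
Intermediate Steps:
g(w) = -9 + 2*w² (g(w) = (w² + w²) - 9 = 2*w² - 9 = -9 + 2*w²)
a = 27/2 (a = 3 - (-3)*7/2 = 3 - ½*(-21) = 3 + 21/2 = 27/2 ≈ 13.500)
V(H) = 2*H/(19 + H) (V(H) = (2*H)/(19 + H) = 2*H/(19 + H))
h = -1916 (h = -8 + 2*((-9 + 2*6²) - 1*1017) = -8 + 2*((-9 + 2*36) - 1017) = -8 + 2*((-9 + 72) - 1017) = -8 + 2*(63 - 1017) = -8 + 2*(-954) = -8 - 1908 = -1916)
h*V(a) = -3832*27/(2*(19 + 27/2)) = -3832*27/(2*65/2) = -3832*27*2/(2*65) = -1916*54/65 = -103464/65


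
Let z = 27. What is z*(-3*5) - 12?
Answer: -417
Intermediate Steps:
z*(-3*5) - 12 = 27*(-3*5) - 12 = 27*(-15) - 12 = -405 - 12 = -417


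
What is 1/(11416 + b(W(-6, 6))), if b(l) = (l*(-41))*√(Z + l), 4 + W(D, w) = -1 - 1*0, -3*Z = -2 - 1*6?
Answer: 34248/391269343 - 205*I*√21/391269343 ≈ 8.753e-5 - 2.401e-6*I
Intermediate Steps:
Z = 8/3 (Z = -(-2 - 1*6)/3 = -(-2 - 6)/3 = -⅓*(-8) = 8/3 ≈ 2.6667)
W(D, w) = -5 (W(D, w) = -4 + (-1 - 1*0) = -4 + (-1 + 0) = -4 - 1 = -5)
b(l) = -41*l*√(8/3 + l) (b(l) = (l*(-41))*√(8/3 + l) = (-41*l)*√(8/3 + l) = -41*l*√(8/3 + l))
1/(11416 + b(W(-6, 6))) = 1/(11416 - 41/3*(-5)*√(24 + 9*(-5))) = 1/(11416 - 41/3*(-5)*√(24 - 45)) = 1/(11416 - 41/3*(-5)*√(-21)) = 1/(11416 - 41/3*(-5)*I*√21) = 1/(11416 + 205*I*√21/3)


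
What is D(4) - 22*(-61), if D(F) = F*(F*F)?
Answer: 1406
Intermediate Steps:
D(F) = F³ (D(F) = F*F² = F³)
D(4) - 22*(-61) = 4³ - 22*(-61) = 64 + 1342 = 1406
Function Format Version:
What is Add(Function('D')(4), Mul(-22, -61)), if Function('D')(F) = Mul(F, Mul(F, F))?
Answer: 1406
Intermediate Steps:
Function('D')(F) = Pow(F, 3) (Function('D')(F) = Mul(F, Pow(F, 2)) = Pow(F, 3))
Add(Function('D')(4), Mul(-22, -61)) = Add(Pow(4, 3), Mul(-22, -61)) = Add(64, 1342) = 1406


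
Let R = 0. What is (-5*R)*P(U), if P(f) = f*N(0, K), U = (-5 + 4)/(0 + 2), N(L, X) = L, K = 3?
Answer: 0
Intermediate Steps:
U = -½ (U = -1/2 = -1*½ = -½ ≈ -0.50000)
P(f) = 0 (P(f) = f*0 = 0)
(-5*R)*P(U) = -5*0*0 = 0*0 = 0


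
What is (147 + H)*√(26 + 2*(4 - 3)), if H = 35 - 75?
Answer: 214*√7 ≈ 566.19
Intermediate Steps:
H = -40
(147 + H)*√(26 + 2*(4 - 3)) = (147 - 40)*√(26 + 2*(4 - 3)) = 107*√(26 + 2*1) = 107*√(26 + 2) = 107*√28 = 107*(2*√7) = 214*√7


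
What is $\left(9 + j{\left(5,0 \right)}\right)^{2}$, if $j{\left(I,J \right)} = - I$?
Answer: $16$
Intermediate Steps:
$\left(9 + j{\left(5,0 \right)}\right)^{2} = \left(9 - 5\right)^{2} = 4^{2} = 16$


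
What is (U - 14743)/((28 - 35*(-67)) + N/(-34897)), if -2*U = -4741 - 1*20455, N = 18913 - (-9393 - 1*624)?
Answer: -74854065/82781651 ≈ -0.90423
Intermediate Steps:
N = 28930 (N = 18913 - (-9393 - 624) = 18913 - 1*(-10017) = 18913 + 10017 = 28930)
U = 12598 (U = -(-4741 - 1*20455)/2 = -(-4741 - 20455)/2 = -½*(-25196) = 12598)
(U - 14743)/((28 - 35*(-67)) + N/(-34897)) = (12598 - 14743)/((28 - 35*(-67)) + 28930/(-34897)) = -2145/((28 + 2345) + 28930*(-1/34897)) = -2145/(2373 - 28930/34897) = -2145/82781651/34897 = -2145*34897/82781651 = -74854065/82781651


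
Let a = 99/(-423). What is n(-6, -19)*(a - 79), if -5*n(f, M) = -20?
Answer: -14896/47 ≈ -316.94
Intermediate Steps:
a = -11/47 (a = 99*(-1/423) = -11/47 ≈ -0.23404)
n(f, M) = 4 (n(f, M) = -1/5*(-20) = 4)
n(-6, -19)*(a - 79) = 4*(-11/47 - 79) = 4*(-3724/47) = -14896/47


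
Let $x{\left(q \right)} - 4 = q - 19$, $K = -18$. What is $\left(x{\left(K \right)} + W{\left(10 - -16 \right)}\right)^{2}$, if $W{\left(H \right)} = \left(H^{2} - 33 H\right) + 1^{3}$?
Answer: $45796$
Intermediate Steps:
$x{\left(q \right)} = -15 + q$ ($x{\left(q \right)} = 4 + \left(q - 19\right) = 4 + \left(-19 + q\right) = -15 + q$)
$W{\left(H \right)} = 1 + H^{2} - 33 H$ ($W{\left(H \right)} = \left(H^{2} - 33 H\right) + 1 = 1 + H^{2} - 33 H$)
$\left(x{\left(K \right)} + W{\left(10 - -16 \right)}\right)^{2} = \left(\left(-15 - 18\right) + \left(1 + \left(10 - -16\right)^{2} - 33 \left(10 - -16\right)\right)\right)^{2} = \left(-33 + \left(1 + \left(10 + 16\right)^{2} - 33 \left(10 + 16\right)\right)\right)^{2} = \left(-33 + \left(1 + 26^{2} - 858\right)\right)^{2} = \left(-33 + \left(1 + 676 - 858\right)\right)^{2} = \left(-33 - 181\right)^{2} = \left(-214\right)^{2} = 45796$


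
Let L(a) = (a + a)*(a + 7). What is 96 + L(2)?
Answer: 132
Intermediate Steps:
L(a) = 2*a*(7 + a) (L(a) = (2*a)*(7 + a) = 2*a*(7 + a))
96 + L(2) = 96 + 2*2*(7 + 2) = 96 + 2*2*9 = 96 + 36 = 132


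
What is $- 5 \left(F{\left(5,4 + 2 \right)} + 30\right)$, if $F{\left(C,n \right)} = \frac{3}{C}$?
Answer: $-153$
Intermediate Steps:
$- 5 \left(F{\left(5,4 + 2 \right)} + 30\right) = - 5 \left(\frac{3}{5} + 30\right) = \left(-5\right) \frac{153}{5} = -153$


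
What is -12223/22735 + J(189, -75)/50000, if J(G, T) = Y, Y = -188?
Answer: -30771209/56837500 ≈ -0.54139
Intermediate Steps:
J(G, T) = -188
-12223/22735 + J(189, -75)/50000 = -12223/22735 - 188/50000 = -12223*1/22735 - 188*1/50000 = -12223/22735 - 47/12500 = -30771209/56837500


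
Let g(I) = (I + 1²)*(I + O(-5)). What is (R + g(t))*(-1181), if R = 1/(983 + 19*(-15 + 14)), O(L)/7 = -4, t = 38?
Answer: -444009941/964 ≈ -4.6059e+5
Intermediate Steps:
O(L) = -28 (O(L) = 7*(-4) = -28)
R = 1/964 (R = 1/(983 + 19*(-1)) = 1/(983 - 19) = 1/964 ≈ 0.0010373)
g(I) = (1 + I)*(-28 + I) (g(I) = (I + 1²)*(I - 28) = (I + 1)*(-28 + I) = (1 + I)*(-28 + I))
(R + g(t))*(-1181) = (1/964 + (-28 + 38² - 27*38))*(-1181) = (1/964 + (-28 + 1444 - 1026))*(-1181) = (1/964 + 390)*(-1181) = (375961/964)*(-1181) = -444009941/964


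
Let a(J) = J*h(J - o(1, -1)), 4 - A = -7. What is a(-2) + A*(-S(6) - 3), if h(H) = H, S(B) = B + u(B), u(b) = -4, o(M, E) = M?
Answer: -49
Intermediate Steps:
A = 11 (A = 4 - 1*(-7) = 4 + 7 = 11)
S(B) = -4 + B (S(B) = B - 4 = -4 + B)
a(J) = J*(-1 + J) (a(J) = J*(J - 1*1) = J*(J - 1) = J*(-1 + J))
a(-2) + A*(-S(6) - 3) = -2*(-1 - 2) + 11*(-(-4 + 6) - 3) = -2*(-3) + 11*(-1*2 - 3) = 6 + 11*(-2 - 3) = 6 + 11*(-5) = 6 - 55 = -49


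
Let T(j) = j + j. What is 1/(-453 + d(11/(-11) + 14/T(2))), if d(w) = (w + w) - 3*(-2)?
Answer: -1/442 ≈ -0.0022624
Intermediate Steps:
T(j) = 2*j
d(w) = 6 + 2*w (d(w) = 2*w + 6 = 6 + 2*w)
1/(-453 + d(11/(-11) + 14/T(2))) = 1/(-453 + (6 + 2*(11/(-11) + 14/((2*2))))) = 1/(-453 + (6 + 2*(11*(-1/11) + 14/4))) = 1/(-453 + (6 + 2*(-1 + 14*(1/4)))) = 1/(-453 + (6 + 2*(-1 + 7/2))) = 1/(-453 + (6 + 2*(5/2))) = 1/(-453 + (6 + 5)) = 1/(-453 + 11) = 1/(-442) = -1/442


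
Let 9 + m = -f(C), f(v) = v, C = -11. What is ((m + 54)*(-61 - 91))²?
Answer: 72454144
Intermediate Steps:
m = 2 (m = -9 - 1*(-11) = -9 + 11 = 2)
((m + 54)*(-61 - 91))² = ((2 + 54)*(-61 - 91))² = (56*(-152))² = (-8512)² = 72454144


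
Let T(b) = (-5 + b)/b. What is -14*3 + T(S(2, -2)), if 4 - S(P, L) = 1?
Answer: -128/3 ≈ -42.667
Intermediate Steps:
S(P, L) = 3 (S(P, L) = 4 - 1*1 = 4 - 1 = 3)
T(b) = (-5 + b)/b
-14*3 + T(S(2, -2)) = -14*3 + (-5 + 3)/3 = -42 + (⅓)*(-2) = -42 - ⅔ = -128/3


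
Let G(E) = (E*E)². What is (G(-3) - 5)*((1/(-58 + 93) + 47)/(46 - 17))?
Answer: 125096/1015 ≈ 123.25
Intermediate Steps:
G(E) = E⁴ (G(E) = (E²)² = E⁴)
(G(-3) - 5)*((1/(-58 + 93) + 47)/(46 - 17)) = ((-3)⁴ - 5)*((1/(-58 + 93) + 47)/(46 - 17)) = (81 - 5)*((1/35 + 47)/29) = 76*((1/35 + 47)*(1/29)) = 76*((1646/35)*(1/29)) = 76*(1646/1015) = 125096/1015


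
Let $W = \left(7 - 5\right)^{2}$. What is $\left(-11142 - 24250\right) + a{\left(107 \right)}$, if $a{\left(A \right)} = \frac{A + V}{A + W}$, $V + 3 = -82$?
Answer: $- \frac{3928490}{111} \approx -35392.0$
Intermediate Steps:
$V = -85$ ($V = -3 - 82 = -85$)
$W = 4$ ($W = 2^{2} = 4$)
$a{\left(A \right)} = \frac{-85 + A}{4 + A}$ ($a{\left(A \right)} = \frac{A - 85}{A + 4} = \frac{-85 + A}{4 + A}$)
$\left(-11142 - 24250\right) + a{\left(107 \right)} = \left(-11142 - 24250\right) + \frac{-85 + 107}{4 + 107} = \left(-11142 - 24250\right) + \frac{1}{111} \cdot 22 = -35392 + \frac{1}{111} \cdot 22 = -35392 + \frac{22}{111} = - \frac{3928490}{111}$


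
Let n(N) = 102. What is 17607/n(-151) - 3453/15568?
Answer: 45625595/264656 ≈ 172.40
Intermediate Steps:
17607/n(-151) - 3453/15568 = 17607/102 - 3453/15568 = 17607*(1/102) - 3453*1/15568 = 5869/34 - 3453/15568 = 45625595/264656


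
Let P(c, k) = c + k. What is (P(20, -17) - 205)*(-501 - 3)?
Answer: 101808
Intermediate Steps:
(P(20, -17) - 205)*(-501 - 3) = ((20 - 17) - 205)*(-501 - 3) = (3 - 205)*(-504) = -202*(-504) = 101808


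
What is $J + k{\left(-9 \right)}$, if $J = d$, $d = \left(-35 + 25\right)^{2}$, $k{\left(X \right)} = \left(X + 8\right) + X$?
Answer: $90$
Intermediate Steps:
$k{\left(X \right)} = 8 + 2 X$ ($k{\left(X \right)} = \left(8 + X\right) + X = 8 + 2 X$)
$d = 100$ ($d = \left(-10\right)^{2} = 100$)
$J = 100$
$J + k{\left(-9 \right)} = 100 + \left(8 + 2 \left(-9\right)\right) = 100 + \left(8 - 18\right) = 100 - 10 = 90$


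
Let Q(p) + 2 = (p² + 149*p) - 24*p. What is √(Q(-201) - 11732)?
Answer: √3542 ≈ 59.515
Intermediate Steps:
Q(p) = -2 + p² + 125*p (Q(p) = -2 + ((p² + 149*p) - 24*p) = -2 + (p² + 125*p) = -2 + p² + 125*p)
√(Q(-201) - 11732) = √((-2 + (-201)² + 125*(-201)) - 11732) = √((-2 + 40401 - 25125) - 11732) = √(15274 - 11732) = √3542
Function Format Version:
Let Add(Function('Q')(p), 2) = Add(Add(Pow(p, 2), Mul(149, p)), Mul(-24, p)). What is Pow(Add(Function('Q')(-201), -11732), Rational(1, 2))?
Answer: Pow(3542, Rational(1, 2)) ≈ 59.515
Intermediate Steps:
Function('Q')(p) = Add(-2, Pow(p, 2), Mul(125, p)) (Function('Q')(p) = Add(-2, Add(Add(Pow(p, 2), Mul(149, p)), Mul(-24, p))) = Add(-2, Add(Pow(p, 2), Mul(125, p))) = Add(-2, Pow(p, 2), Mul(125, p)))
Pow(Add(Function('Q')(-201), -11732), Rational(1, 2)) = Pow(Add(Add(-2, Pow(-201, 2), Mul(125, -201)), -11732), Rational(1, 2)) = Pow(Add(Add(-2, 40401, -25125), -11732), Rational(1, 2)) = Pow(Add(15274, -11732), Rational(1, 2)) = Pow(3542, Rational(1, 2))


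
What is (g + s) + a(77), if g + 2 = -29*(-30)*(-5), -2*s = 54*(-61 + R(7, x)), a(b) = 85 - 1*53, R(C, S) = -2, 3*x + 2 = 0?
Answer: -2619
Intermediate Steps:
x = -⅔ (x = -⅔ + (⅓)*0 = -⅔ + 0 = -⅔ ≈ -0.66667)
a(b) = 32 (a(b) = 85 - 53 = 32)
s = 1701 (s = -27*(-61 - 2) = -27*(-63) = -½*(-3402) = 1701)
g = -4352 (g = -2 - 29*(-30)*(-5) = -2 + 870*(-5) = -2 - 4350 = -4352)
(g + s) + a(77) = (-4352 + 1701) + 32 = -2651 + 32 = -2619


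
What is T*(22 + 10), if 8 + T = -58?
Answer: -2112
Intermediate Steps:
T = -66 (T = -8 - 58 = -66)
T*(22 + 10) = -66*(22 + 10) = -66*32 = -2112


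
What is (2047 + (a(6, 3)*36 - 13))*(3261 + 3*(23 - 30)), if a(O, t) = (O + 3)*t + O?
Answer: 10439280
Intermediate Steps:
a(O, t) = O + t*(3 + O) (a(O, t) = (3 + O)*t + O = t*(3 + O) + O = O + t*(3 + O))
(2047 + (a(6, 3)*36 - 13))*(3261 + 3*(23 - 30)) = (2047 + ((6 + 3*3 + 6*3)*36 - 13))*(3261 + 3*(23 - 30)) = (2047 + ((6 + 9 + 18)*36 - 13))*(3261 + 3*(-7)) = (2047 + (33*36 - 13))*(3261 - 21) = (2047 + (1188 - 13))*3240 = (2047 + 1175)*3240 = 3222*3240 = 10439280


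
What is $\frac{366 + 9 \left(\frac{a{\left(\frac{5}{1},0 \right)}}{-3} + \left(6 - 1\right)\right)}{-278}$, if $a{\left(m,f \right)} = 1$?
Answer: $- \frac{204}{139} \approx -1.4676$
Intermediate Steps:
$\frac{366 + 9 \left(\frac{a{\left(\frac{5}{1},0 \right)}}{-3} + \left(6 - 1\right)\right)}{-278} = \frac{366 + 9 \left(1 \frac{1}{-3} + \left(6 - 1\right)\right)}{-278} = - \frac{366 + 9 \left(1 \left(- \frac{1}{3}\right) + 5\right)}{278} = - \frac{366 + 9 \left(- \frac{1}{3} + 5\right)}{278} = - \frac{366 + 9 \cdot \frac{14}{3}}{278} = - \frac{366 + 42}{278} = \left(- \frac{1}{278}\right) 408 = - \frac{204}{139}$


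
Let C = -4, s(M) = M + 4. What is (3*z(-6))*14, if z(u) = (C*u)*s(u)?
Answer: -2016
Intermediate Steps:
s(M) = 4 + M
z(u) = -4*u*(4 + u) (z(u) = (-4*u)*(4 + u) = -4*u*(4 + u))
(3*z(-6))*14 = (3*(-4*(-6)*(4 - 6)))*14 = (3*(-4*(-6)*(-2)))*14 = (3*(-48))*14 = -144*14 = -2016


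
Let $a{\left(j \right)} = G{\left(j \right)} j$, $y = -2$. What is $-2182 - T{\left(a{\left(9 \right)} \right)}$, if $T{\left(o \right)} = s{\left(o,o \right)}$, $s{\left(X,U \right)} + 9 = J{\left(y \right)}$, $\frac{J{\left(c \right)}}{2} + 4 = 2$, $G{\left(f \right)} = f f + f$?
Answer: $-2169$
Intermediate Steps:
$G{\left(f \right)} = f + f^{2}$ ($G{\left(f \right)} = f^{2} + f = f + f^{2}$)
$J{\left(c \right)} = -4$ ($J{\left(c \right)} = -8 + 2 \cdot 2 = -8 + 4 = -4$)
$a{\left(j \right)} = j^{2} \left(1 + j\right)$ ($a{\left(j \right)} = j \left(1 + j\right) j = j^{2} \left(1 + j\right)$)
$s{\left(X,U \right)} = -13$ ($s{\left(X,U \right)} = -9 - 4 = -13$)
$T{\left(o \right)} = -13$
$-2182 - T{\left(a{\left(9 \right)} \right)} = -2182 - -13 = -2182 + 13 = -2169$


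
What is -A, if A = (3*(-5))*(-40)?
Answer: -600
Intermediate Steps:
A = 600 (A = -15*(-40) = 600)
-A = -1*600 = -600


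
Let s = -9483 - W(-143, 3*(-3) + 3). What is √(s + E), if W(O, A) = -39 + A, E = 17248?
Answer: √7810 ≈ 88.374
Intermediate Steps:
s = -9438 (s = -9483 - (-39 + (3*(-3) + 3)) = -9483 - (-39 + (-9 + 3)) = -9483 - (-39 - 6) = -9483 - 1*(-45) = -9483 + 45 = -9438)
√(s + E) = √(-9438 + 17248) = √7810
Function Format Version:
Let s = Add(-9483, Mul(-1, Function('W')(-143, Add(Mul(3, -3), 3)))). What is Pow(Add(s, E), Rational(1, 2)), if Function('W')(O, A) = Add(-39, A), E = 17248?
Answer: Pow(7810, Rational(1, 2)) ≈ 88.374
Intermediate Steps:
s = -9438 (s = Add(-9483, Mul(-1, Add(-39, Add(Mul(3, -3), 3)))) = Add(-9483, Mul(-1, Add(-39, Add(-9, 3)))) = Add(-9483, Mul(-1, Add(-39, -6))) = Add(-9483, Mul(-1, -45)) = Add(-9483, 45) = -9438)
Pow(Add(s, E), Rational(1, 2)) = Pow(Add(-9438, 17248), Rational(1, 2)) = Pow(7810, Rational(1, 2))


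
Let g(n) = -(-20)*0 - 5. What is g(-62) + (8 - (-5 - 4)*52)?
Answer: 471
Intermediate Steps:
g(n) = -5 (g(n) = -5*0 - 5 = 0 - 5 = -5)
g(-62) + (8 - (-5 - 4)*52) = -5 + (8 - (-5 - 4)*52) = -5 + (8 - 1*(-9)*52) = -5 + (8 + 9*52) = -5 + (8 + 468) = -5 + 476 = 471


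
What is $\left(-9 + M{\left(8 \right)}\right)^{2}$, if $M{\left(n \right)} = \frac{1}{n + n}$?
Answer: $\frac{20449}{256} \approx 79.879$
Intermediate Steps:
$M{\left(n \right)} = \frac{1}{2 n}$
$\left(-9 + M{\left(8 \right)}\right)^{2} = \left(-9 + \frac{1}{2 \cdot 8}\right)^{2} = \left(-9 + \frac{1}{2} \cdot \frac{1}{8}\right)^{2} = \left(-9 + \frac{1}{16}\right)^{2} = \left(- \frac{143}{16}\right)^{2} = \frac{20449}{256}$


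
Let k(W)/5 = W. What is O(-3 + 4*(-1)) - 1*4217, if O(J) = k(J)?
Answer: -4252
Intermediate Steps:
k(W) = 5*W
O(J) = 5*J
O(-3 + 4*(-1)) - 1*4217 = 5*(-3 + 4*(-1)) - 1*4217 = 5*(-3 - 4) - 4217 = 5*(-7) - 4217 = -35 - 4217 = -4252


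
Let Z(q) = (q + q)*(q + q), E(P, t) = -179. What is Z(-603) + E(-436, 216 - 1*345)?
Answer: 1454257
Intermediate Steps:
Z(q) = 4*q² (Z(q) = (2*q)*(2*q) = 4*q²)
Z(-603) + E(-436, 216 - 1*345) = 4*(-603)² - 179 = 4*363609 - 179 = 1454436 - 179 = 1454257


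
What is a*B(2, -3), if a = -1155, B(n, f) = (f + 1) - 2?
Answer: 4620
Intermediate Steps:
B(n, f) = -1 + f (B(n, f) = (1 + f) - 2 = -1 + f)
a*B(2, -3) = -1155*(-1 - 3) = -1155*(-4) = 4620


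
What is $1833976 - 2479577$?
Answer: $-645601$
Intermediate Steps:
$1833976 - 2479577 = -645601$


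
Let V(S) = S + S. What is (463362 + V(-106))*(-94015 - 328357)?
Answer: -195621591800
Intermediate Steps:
V(S) = 2*S
(463362 + V(-106))*(-94015 - 328357) = (463362 + 2*(-106))*(-94015 - 328357) = (463362 - 212)*(-422372) = 463150*(-422372) = -195621591800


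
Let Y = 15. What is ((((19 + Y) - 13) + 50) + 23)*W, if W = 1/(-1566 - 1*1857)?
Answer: -94/3423 ≈ -0.027461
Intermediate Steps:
W = -1/3423 (W = 1/(-1566 - 1857) = 1/(-3423) = -1/3423 ≈ -0.00029214)
((((19 + Y) - 13) + 50) + 23)*W = ((((19 + 15) - 13) + 50) + 23)*(-1/3423) = (((34 - 13) + 50) + 23)*(-1/3423) = ((21 + 50) + 23)*(-1/3423) = (71 + 23)*(-1/3423) = 94*(-1/3423) = -94/3423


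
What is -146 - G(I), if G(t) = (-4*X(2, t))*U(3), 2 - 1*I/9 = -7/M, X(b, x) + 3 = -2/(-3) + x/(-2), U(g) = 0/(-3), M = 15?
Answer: -146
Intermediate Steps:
U(g) = 0 (U(g) = 0*(-1/3) = 0)
X(b, x) = -7/3 - x/2 (X(b, x) = -3 + (-2/(-3) + x/(-2)) = -3 + (-2*(-1/3) + x*(-1/2)) = -3 + (2/3 - x/2) = -7/3 - x/2)
I = 111/5 (I = 18 - (-63)/15 = 18 - 9*(-7/15) = 18 + 21/5 = 111/5 ≈ 22.200)
G(t) = 0 (G(t) = -4*(-7/3 - t/2)*0 = (28/3 + 2*t)*0 = 0)
-146 - G(I) = -146 - 1*0 = -146 + 0 = -146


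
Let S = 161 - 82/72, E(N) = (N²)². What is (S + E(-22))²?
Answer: 71216231538841/1296 ≈ 5.4951e+10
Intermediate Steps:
E(N) = N⁴
S = 5755/36 (S = 161 - 82/72 = 161 - 1*41/36 = 161 - 41/36 = 5755/36 ≈ 159.86)
(S + E(-22))² = (5755/36 + (-22)⁴)² = (5755/36 + 234256)² = (8438971/36)² = 71216231538841/1296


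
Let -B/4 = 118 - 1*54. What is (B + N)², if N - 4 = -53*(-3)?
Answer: 8649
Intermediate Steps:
N = 163 (N = 4 - 53*(-3) = 4 + 159 = 163)
B = -256 (B = -4*(118 - 1*54) = -4*(118 - 54) = -4*64 = -256)
(B + N)² = (-256 + 163)² = (-93)² = 8649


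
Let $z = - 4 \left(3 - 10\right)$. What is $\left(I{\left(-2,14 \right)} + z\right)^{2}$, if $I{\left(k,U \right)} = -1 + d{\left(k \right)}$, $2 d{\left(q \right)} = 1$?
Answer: $\frac{3025}{4} \approx 756.25$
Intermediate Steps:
$d{\left(q \right)} = \frac{1}{2}$ ($d{\left(q \right)} = \frac{1}{2} \cdot 1 = \frac{1}{2}$)
$I{\left(k,U \right)} = - \frac{1}{2}$ ($I{\left(k,U \right)} = -1 + \frac{1}{2} = - \frac{1}{2}$)
$z = 28$ ($z = \left(-4\right) \left(-7\right) = 28$)
$\left(I{\left(-2,14 \right)} + z\right)^{2} = \left(- \frac{1}{2} + 28\right)^{2} = \left(\frac{55}{2}\right)^{2} = \frac{3025}{4}$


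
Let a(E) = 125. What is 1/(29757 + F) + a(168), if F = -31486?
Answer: 216124/1729 ≈ 125.00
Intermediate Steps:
1/(29757 + F) + a(168) = 1/(29757 - 31486) + 125 = 1/(-1729) + 125 = -1/1729 + 125 = 216124/1729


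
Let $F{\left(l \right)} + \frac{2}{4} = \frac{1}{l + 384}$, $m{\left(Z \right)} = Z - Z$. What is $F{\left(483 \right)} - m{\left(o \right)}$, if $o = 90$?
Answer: $- \frac{865}{1734} \approx -0.49885$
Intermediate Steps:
$m{\left(Z \right)} = 0$
$F{\left(l \right)} = - \frac{1}{2} + \frac{1}{384 + l}$ ($F{\left(l \right)} = - \frac{1}{2} + \frac{1}{l + 384} = - \frac{1}{2} + \frac{1}{384 + l}$)
$F{\left(483 \right)} - m{\left(o \right)} = \frac{-382 - 483}{2 \left(384 + 483\right)} - 0 = \frac{-382 - 483}{2 \cdot 867} + 0 = \frac{1}{2} \cdot \frac{1}{867} \left(-865\right) + 0 = - \frac{865}{1734} + 0 = - \frac{865}{1734}$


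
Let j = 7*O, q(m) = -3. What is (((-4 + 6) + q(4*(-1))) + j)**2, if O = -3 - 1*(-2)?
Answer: 64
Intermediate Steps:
O = -1 (O = -3 + 2 = -1)
j = -7 (j = 7*(-1) = -7)
(((-4 + 6) + q(4*(-1))) + j)**2 = (((-4 + 6) - 3) - 7)**2 = ((2 - 3) - 7)**2 = (-1 - 7)**2 = (-8)**2 = 64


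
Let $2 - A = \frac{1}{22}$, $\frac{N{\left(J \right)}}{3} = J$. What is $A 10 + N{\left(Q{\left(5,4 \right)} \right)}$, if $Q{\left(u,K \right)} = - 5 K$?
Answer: $- \frac{445}{11} \approx -40.455$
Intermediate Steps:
$N{\left(J \right)} = 3 J$
$A = \frac{43}{22}$ ($A = 2 - \frac{1}{22} = \frac{43}{22} \approx 1.9545$)
$A 10 + N{\left(Q{\left(5,4 \right)} \right)} = \frac{43}{22} \cdot 10 + 3 \left(\left(-5\right) 4\right) = \frac{215}{11} + 3 \left(-20\right) = \frac{215}{11} - 60 = - \frac{445}{11}$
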